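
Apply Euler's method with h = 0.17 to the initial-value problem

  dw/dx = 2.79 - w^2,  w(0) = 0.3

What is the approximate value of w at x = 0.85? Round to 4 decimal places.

1.6093

Euler: w_{n+1} = w_n + h·f(x_n, w_n).
x=0.000000, w=0.300000: f=2.700000 → w ← 0.300000 + 0.17·2.700000 = 0.759000
x=0.170000, w=0.759000: f=2.213919 → w ← 0.759000 + 0.17·2.213919 = 1.135366
x=0.340000, w=1.135366: f=1.500944 → w ← 1.135366 + 0.17·1.500944 = 1.390527
x=0.510000, w=1.390527: f=0.856436 → w ← 1.390527 + 0.17·0.856436 = 1.536121
x=0.680000, w=1.536121: f=0.430333 → w ← 1.536121 + 0.17·0.430333 = 1.609277
w(0.85) ≈ 1.6093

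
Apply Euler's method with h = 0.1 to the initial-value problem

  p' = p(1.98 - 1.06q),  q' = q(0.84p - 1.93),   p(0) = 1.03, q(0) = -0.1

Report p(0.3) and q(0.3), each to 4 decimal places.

Euler on (p,q): p_{n+1} = p_n + h·p', q_{n+1} = q_n + h·q'.
0.000000: (1.030000, -0.100000); f=(2.148580, 0.106480) → (1.244858, -0.089352)
0.100000: (1.244858, -0.089352); f=(2.582723, 0.079016) → (1.503130, -0.081450)
0.200000: (1.503130, -0.081450); f=(3.105974, 0.054358) → (1.813728, -0.076015)
(p(0.3), q(0.3)) ≈ (1.8137, -0.0760)

1.8137, -0.0760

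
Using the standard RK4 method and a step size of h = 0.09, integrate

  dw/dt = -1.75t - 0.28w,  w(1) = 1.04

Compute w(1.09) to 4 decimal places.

RK4: k1 = f(t_n, w_n); k2 = f(t_n + h/2, w_n + (h/2)·k1); k3 = f(t_n + h/2, w_n + (h/2)·k2); k4 = f(t_n + h, w_n + h·k3); w_{n+1} = w_n + (h/6)·(k1 + 2k2 + 2k3 + k4).
t=1.000000, w=1.040000:
  k1 = f(1.000000, 1.040000) = -2.041200
  k2 = f(1.045000, 0.948146) = -2.094231
  k3 = f(1.045000, 0.945760) = -2.093563
  k4 = f(1.090000, 0.851579) = -2.145942
  w ← 1.040000 + (0.09/6)·(k1 + 2k2 + 2k3 + k4) = 0.851559
w(1.09) ≈ 0.8516

0.8516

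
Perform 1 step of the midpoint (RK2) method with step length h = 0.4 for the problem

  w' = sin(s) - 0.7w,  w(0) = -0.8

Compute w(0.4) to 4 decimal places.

-0.5279

Midpoint: k1 = f(s_n, w_n); k2 = f(s_n + h/2, w_n + (h/2)·k1); w_{n+1} = w_n + h·k2.
s=0.000000, w=-0.800000:
  k1 = f(0.000000, -0.800000) = 0.560000
  k2 = f(0.200000, -0.688000) = 0.680269
  w ← -0.800000 + 0.4·0.680269 = -0.527892
w(0.4) ≈ -0.5279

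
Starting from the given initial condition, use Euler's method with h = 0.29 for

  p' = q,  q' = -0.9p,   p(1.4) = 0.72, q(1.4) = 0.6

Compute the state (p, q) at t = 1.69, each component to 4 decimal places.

Euler on (p,q): p_{n+1} = p_n + h·p', q_{n+1} = q_n + h·q'.
1.400000: (0.720000, 0.600000); f=(0.600000, -0.648000) → (0.894000, 0.412080)
(p(1.69), q(1.69)) ≈ (0.8940, 0.4121)

0.8940, 0.4121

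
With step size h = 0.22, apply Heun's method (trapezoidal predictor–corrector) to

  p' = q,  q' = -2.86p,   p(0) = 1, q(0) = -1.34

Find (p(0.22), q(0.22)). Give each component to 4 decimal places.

Heun on (p,q): k1 = f(t_n, state_n); k2 = f(t_n + h, state_n + h·k1); state_{n+1} = state_n + (h/2)·(k1 + k2).
0.000000: (1.000000, -1.340000)
  k1 = (-1.340000, -2.860000)
  predictor → (0.705200, -1.969200)
  k2 = (-1.969200, -2.016872)
  → (0.635988, -1.876456)
(p(0.22), q(0.22)) ≈ (0.6360, -1.8765)

0.6360, -1.8765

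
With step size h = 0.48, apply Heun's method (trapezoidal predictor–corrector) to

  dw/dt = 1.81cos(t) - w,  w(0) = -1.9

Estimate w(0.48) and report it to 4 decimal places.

Heun: k1 = f(t_n, w_n); k2 = f(t_n + h, w_n + h·k1); w_{n+1} = w_n + (h/2)·(k1 + k2).
t=0.000000, w=-1.900000:
  k1 = f(0.000000, -1.900000) = 3.710000
  k2 = f(0.480000, -0.119200) = 1.724661
  w ← -1.900000 + (0.48/2)·(3.710000 + 1.724661) = -0.595681
w(0.48) ≈ -0.5957

-0.5957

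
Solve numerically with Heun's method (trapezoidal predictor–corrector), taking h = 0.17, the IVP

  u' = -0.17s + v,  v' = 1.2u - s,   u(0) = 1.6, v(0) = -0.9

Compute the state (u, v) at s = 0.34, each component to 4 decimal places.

1.3854, -0.3576

Heun on (u,v): k1 = f(s_n, state_n); k2 = f(s_n + h, state_n + h·k1); state_{n+1} = state_n + (h/2)·(k1 + k2).
0.000000: (1.600000, -0.900000)
  k1 = (-0.900000, 1.920000)
  predictor → (1.447000, -0.573600)
  k2 = (-0.602500, 1.566400)
  → (1.472288, -0.603656)
0.170000: (1.472288, -0.603656)
  k1 = (-0.632556, 1.596745)
  predictor → (1.364753, -0.332209)
  k2 = (-0.390009, 1.297704)
  → (1.385369, -0.357628)
(u(0.34), v(0.34)) ≈ (1.3854, -0.3576)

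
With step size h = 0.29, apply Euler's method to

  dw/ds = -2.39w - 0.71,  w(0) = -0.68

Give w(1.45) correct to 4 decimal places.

-0.2981

Euler: w_{n+1} = w_n + h·f(s_n, w_n).
s=0.000000, w=-0.680000: f=0.915200 → w ← -0.680000 + 0.29·0.915200 = -0.414592
s=0.290000, w=-0.414592: f=0.280875 → w ← -0.414592 + 0.29·0.280875 = -0.333138
s=0.580000, w=-0.333138: f=0.086201 → w ← -0.333138 + 0.29·0.086201 = -0.308140
s=0.870000, w=-0.308140: f=0.026455 → w ← -0.308140 + 0.29·0.026455 = -0.300468
s=1.160000, w=-0.300468: f=0.008119 → w ← -0.300468 + 0.29·0.008119 = -0.298114
w(1.45) ≈ -0.2981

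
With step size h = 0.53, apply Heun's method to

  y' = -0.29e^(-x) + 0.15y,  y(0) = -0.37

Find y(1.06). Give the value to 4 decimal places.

-0.6479

Heun: k1 = f(x_n, y_n); k2 = f(x_n + h, y_n + h·k1); y_{n+1} = y_n + (h/2)·(k1 + k2).
x=0.000000, y=-0.370000:
  k1 = f(0.000000, -0.370000) = -0.345500
  k2 = f(0.530000, -0.553115) = -0.253663
  y ← -0.370000 + (0.53/2)·(-0.345500 + (-0.253663)) = -0.528778
x=0.530000, y=-0.528778:
  k1 = f(0.530000, -0.528778) = -0.250012
  k2 = f(1.060000, -0.661285) = -0.199665
  y ← -0.528778 + (0.53/2)·(-0.250012 + (-0.199665)) = -0.647943
y(1.06) ≈ -0.6479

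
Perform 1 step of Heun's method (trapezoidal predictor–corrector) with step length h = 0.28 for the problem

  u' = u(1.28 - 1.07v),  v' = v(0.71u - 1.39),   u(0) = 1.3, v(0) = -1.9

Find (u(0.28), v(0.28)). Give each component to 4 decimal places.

Heun on (u,v): k1 = f(t_n, state_n); k2 = f(t_n + h, state_n + h·k1); state_{n+1} = state_n + (h/2)·(k1 + k2).
0.000000: (1.300000, -1.900000)
  k1 = (4.306900, 0.887300)
  predictor → (2.505932, -1.651556)
  k2 = (7.635988, -0.642805)
  → (2.972004, -1.865771)
(u(0.28), v(0.28)) ≈ (2.9720, -1.8658)

2.9720, -1.8658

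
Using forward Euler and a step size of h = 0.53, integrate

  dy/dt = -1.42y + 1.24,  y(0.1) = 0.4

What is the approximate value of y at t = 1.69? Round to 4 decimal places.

Euler: y_{n+1} = y_n + h·f(t_n, y_n).
t=0.100000, y=0.400000: f=0.672000 → y ← 0.400000 + 0.53·0.672000 = 0.756160
t=0.630000, y=0.756160: f=0.166253 → y ← 0.756160 + 0.53·0.166253 = 0.844274
t=1.160000, y=0.844274: f=0.041131 → y ← 0.844274 + 0.53·0.041131 = 0.866073
y(1.69) ≈ 0.8661

0.8661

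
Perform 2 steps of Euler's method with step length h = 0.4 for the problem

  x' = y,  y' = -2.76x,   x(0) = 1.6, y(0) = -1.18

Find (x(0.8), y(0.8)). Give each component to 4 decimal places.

Euler on (x,y): x_{n+1} = x_n + h·x', y_{n+1} = y_n + h·y'.
0.000000: (1.600000, -1.180000); f=(-1.180000, -4.416000) → (1.128000, -2.946400)
0.400000: (1.128000, -2.946400); f=(-2.946400, -3.113280) → (-0.050560, -4.191712)
(x(0.8), y(0.8)) ≈ (-0.0506, -4.1917)

-0.0506, -4.1917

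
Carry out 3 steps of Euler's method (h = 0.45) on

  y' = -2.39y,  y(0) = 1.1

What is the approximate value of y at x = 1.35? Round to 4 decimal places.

-0.0005

Euler: y_{n+1} = y_n + h·f(x_n, y_n).
x=0.000000, y=1.100000: f=-2.629000 → y ← 1.100000 + 0.45·(-2.629000) = -0.083050
x=0.450000, y=-0.083050: f=0.198490 → y ← -0.083050 + 0.45·0.198490 = 0.006270
x=0.900000, y=0.006270: f=-0.014986 → y ← 0.006270 + 0.45·(-0.014986) = -0.000473
y(1.35) ≈ -0.0005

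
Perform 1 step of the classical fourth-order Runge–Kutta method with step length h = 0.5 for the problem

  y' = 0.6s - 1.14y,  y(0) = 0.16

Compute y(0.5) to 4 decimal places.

RK4: k1 = f(s_n, y_n); k2 = f(s_n + h/2, y_n + (h/2)·k1); k3 = f(s_n + h/2, y_n + (h/2)·k2); k4 = f(s_n + h, y_n + h·k3); y_{n+1} = y_n + (h/6)·(k1 + 2k2 + 2k3 + k4).
s=0.000000, y=0.160000:
  k1 = f(0.000000, 0.160000) = -0.182400
  k2 = f(0.250000, 0.114400) = 0.019584
  k3 = f(0.250000, 0.164896) = -0.037981
  k4 = f(0.500000, 0.141009) = 0.139249
  y ← 0.160000 + (0.5/6)·(k1 + 2k2 + 2k3 + k4) = 0.153338
y(0.5) ≈ 0.1533

0.1533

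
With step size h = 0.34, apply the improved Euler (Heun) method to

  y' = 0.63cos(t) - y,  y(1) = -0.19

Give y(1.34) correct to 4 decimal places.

Heun: k1 = f(t_n, y_n); k2 = f(t_n + h, y_n + h·k1); y_{n+1} = y_n + (h/2)·(k1 + k2).
t=1.000000, y=-0.190000:
  k1 = f(1.000000, -0.190000) = 0.530390
  k2 = f(1.340000, -0.009667) = 0.153782
  y ← -0.190000 + (0.34/2)·(0.530390 + 0.153782) = -0.073691
y(1.34) ≈ -0.0737

-0.0737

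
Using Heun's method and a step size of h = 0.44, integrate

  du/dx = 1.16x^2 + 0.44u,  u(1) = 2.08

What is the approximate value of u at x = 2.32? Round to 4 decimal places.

Heun: k1 = f(x_n, u_n); k2 = f(x_n + h, u_n + h·k1); u_{n+1} = u_n + (h/2)·(k1 + k2).
x=1.000000, u=2.080000:
  k1 = f(1.000000, 2.080000) = 2.075200
  k2 = f(1.440000, 2.993088) = 3.722335
  u ← 2.080000 + (0.44/2)·(2.075200 + 3.722335) = 3.355458
x=1.440000, u=3.355458:
  k1 = f(1.440000, 3.355458) = 3.881777
  k2 = f(1.880000, 5.063440) = 6.327817
  u ← 3.355458 + (0.44/2)·(3.881777 + 6.327817) = 5.601568
x=1.880000, u=5.601568:
  k1 = f(1.880000, 5.601568) = 6.564594
  k2 = f(2.320000, 8.489990) = 9.979180
  u ← 5.601568 + (0.44/2)·(6.564594 + 9.979180) = 9.241199
u(2.32) ≈ 9.2412

9.2412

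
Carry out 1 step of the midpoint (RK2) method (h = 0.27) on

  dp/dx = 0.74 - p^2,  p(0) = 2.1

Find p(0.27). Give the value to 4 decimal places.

Midpoint: k1 = f(x_n, p_n); k2 = f(x_n + h/2, p_n + (h/2)·k1); p_{n+1} = p_n + h·k2.
x=0.000000, p=2.100000:
  k1 = f(0.000000, 2.100000) = -3.670000
  k2 = f(0.135000, 1.604550) = -1.834581
  p ← 2.100000 + 0.27·(-1.834581) = 1.604663
p(0.27) ≈ 1.6047

1.6047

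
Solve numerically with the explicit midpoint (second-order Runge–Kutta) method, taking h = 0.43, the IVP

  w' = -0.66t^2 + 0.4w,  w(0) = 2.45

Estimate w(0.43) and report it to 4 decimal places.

2.8945

Midpoint: k1 = f(t_n, w_n); k2 = f(t_n + h/2, w_n + (h/2)·k1); w_{n+1} = w_n + h·k2.
t=0.000000, w=2.450000:
  k1 = f(0.000000, 2.450000) = 0.980000
  k2 = f(0.215000, 2.660700) = 1.033772
  w ← 2.450000 + 0.43·1.033772 = 2.894522
w(0.43) ≈ 2.8945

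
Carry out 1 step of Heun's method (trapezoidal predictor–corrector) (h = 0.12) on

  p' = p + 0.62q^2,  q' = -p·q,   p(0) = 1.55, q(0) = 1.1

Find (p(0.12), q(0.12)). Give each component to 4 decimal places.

1.8274, 0.8996

Heun on (p,q): k1 = f(s_n, state_n); k2 = f(s_n + h, state_n + h·k1); state_{n+1} = state_n + (h/2)·(k1 + k2).
0.000000: (1.550000, 1.100000)
  k1 = (2.300200, -1.705000)
  predictor → (1.826024, 0.895400)
  k2 = (2.323104, -1.635022)
  → (1.827398, 0.899599)
(p(0.12), q(0.12)) ≈ (1.8274, 0.8996)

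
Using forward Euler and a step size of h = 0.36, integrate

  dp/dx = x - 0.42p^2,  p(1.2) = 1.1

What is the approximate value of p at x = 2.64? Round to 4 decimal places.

Euler: p_{n+1} = p_n + h·f(x_n, p_n).
x=1.200000, p=1.100000: f=0.691800 → p ← 1.100000 + 0.36·0.691800 = 1.349048
x=1.560000, p=1.349048: f=0.795629 → p ← 1.349048 + 0.36·0.795629 = 1.635475
x=1.920000, p=1.635475: f=0.796594 → p ← 1.635475 + 0.36·0.796594 = 1.922248
x=2.280000, p=1.922248: f=0.728084 → p ← 1.922248 + 0.36·0.728084 = 2.184358
p(2.64) ≈ 2.1844

2.1844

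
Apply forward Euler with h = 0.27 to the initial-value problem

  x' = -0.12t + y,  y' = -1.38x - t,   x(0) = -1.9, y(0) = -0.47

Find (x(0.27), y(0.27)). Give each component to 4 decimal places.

Euler on (x,y): x_{n+1} = x_n + h·x', y_{n+1} = y_n + h·y'.
0.000000: (-1.900000, -0.470000); f=(-0.470000, 2.622000) → (-2.026900, 0.237940)
(x(0.27), y(0.27)) ≈ (-2.0269, 0.2379)

-2.0269, 0.2379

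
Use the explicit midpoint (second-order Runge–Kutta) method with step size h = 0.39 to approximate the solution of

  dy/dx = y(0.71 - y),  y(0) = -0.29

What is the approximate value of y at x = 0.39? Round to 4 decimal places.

-0.4328

Midpoint: k1 = f(x_n, y_n); k2 = f(x_n + h/2, y_n + (h/2)·k1); y_{n+1} = y_n + h·k2.
x=0.000000, y=-0.290000:
  k1 = f(0.000000, -0.290000) = -0.290000
  k2 = f(0.195000, -0.346550) = -0.366147
  y ← -0.290000 + 0.39·(-0.366147) = -0.432797
y(0.39) ≈ -0.4328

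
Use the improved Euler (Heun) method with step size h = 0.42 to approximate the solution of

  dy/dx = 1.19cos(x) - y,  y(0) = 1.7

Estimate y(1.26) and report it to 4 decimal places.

1.0468

Heun: k1 = f(x_n, y_n); k2 = f(x_n + h, y_n + h·k1); y_{n+1} = y_n + (h/2)·(k1 + k2).
x=0.000000, y=1.700000:
  k1 = f(0.000000, 1.700000) = -0.510000
  k2 = f(0.420000, 1.485800) = -0.399224
  y ← 1.700000 + (0.42/2)·(-0.510000 + (-0.399224)) = 1.509063
x=0.420000, y=1.509063:
  k1 = f(0.420000, 1.509063) = -0.422487
  k2 = f(0.840000, 1.331618) = -0.537338
  y ← 1.509063 + (0.42/2)·(-0.422487 + (-0.537338)) = 1.307500
x=0.840000, y=1.307500:
  k1 = f(0.840000, 1.307500) = -0.513219
  k2 = f(1.260000, 1.091948) = -0.728026
  y ← 1.307500 + (0.42/2)·(-0.513219 + (-0.728026)) = 1.046838
y(1.26) ≈ 1.0468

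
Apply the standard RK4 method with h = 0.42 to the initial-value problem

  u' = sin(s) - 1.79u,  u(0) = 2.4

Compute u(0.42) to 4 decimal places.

1.2050

RK4: k1 = f(s_n, u_n); k2 = f(s_n + h/2, u_n + (h/2)·k1); k3 = f(s_n + h/2, u_n + (h/2)·k2); k4 = f(s_n + h, u_n + h·k3); u_{n+1} = u_n + (h/6)·(k1 + 2k2 + 2k3 + k4).
s=0.000000, u=2.400000:
  k1 = f(0.000000, 2.400000) = -4.296000
  k2 = f(0.210000, 1.497840) = -2.472674
  k3 = f(0.210000, 1.880739) = -3.158062
  k4 = f(0.420000, 1.073614) = -1.514008
  u ← 2.400000 + (0.42/6)·(k1 + 2k2 + 2k3 + k4) = 1.204996
u(0.42) ≈ 1.2050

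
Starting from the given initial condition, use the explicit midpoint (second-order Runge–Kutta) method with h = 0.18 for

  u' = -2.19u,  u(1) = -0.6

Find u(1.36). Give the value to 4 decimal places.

-0.2803

Midpoint: k1 = f(x_n, u_n); k2 = f(x_n + h/2, u_n + (h/2)·k1); u_{n+1} = u_n + h·k2.
x=1.000000, u=-0.600000:
  k1 = f(1.000000, -0.600000) = 1.314000
  k2 = f(1.090000, -0.481740) = 1.055011
  u ← -0.600000 + 0.18·1.055011 = -0.410098
x=1.180000, u=-0.410098:
  k1 = f(1.180000, -0.410098) = 0.898115
  k2 = f(1.270000, -0.329268) = 0.721096
  u ← -0.410098 + 0.18·0.721096 = -0.280301
u(1.36) ≈ -0.2803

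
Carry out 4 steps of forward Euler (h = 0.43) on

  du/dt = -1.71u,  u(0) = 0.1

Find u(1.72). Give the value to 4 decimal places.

0.0005

Euler: u_{n+1} = u_n + h·f(t_n, u_n).
t=0.000000, u=0.100000: f=-0.171000 → u ← 0.100000 + 0.43·(-0.171000) = 0.026470
t=0.430000, u=0.026470: f=-0.045264 → u ← 0.026470 + 0.43·(-0.045264) = 0.007007
t=0.860000, u=0.007007: f=-0.011981 → u ← 0.007007 + 0.43·(-0.011981) = 0.001855
t=1.290000, u=0.001855: f=-0.003171 → u ← 0.001855 + 0.43·(-0.003171) = 0.000491
u(1.72) ≈ 0.0005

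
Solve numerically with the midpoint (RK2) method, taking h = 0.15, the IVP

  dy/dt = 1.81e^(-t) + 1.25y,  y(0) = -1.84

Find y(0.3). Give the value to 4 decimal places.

-2.0992

Midpoint: k1 = f(t_n, y_n); k2 = f(t_n + h/2, y_n + (h/2)·k1); y_{n+1} = y_n + h·k2.
t=0.000000, y=-1.840000:
  k1 = f(0.000000, -1.840000) = -0.490000
  k2 = f(0.075000, -1.876750) = -0.666722
  y ← -1.840000 + 0.15·(-0.666722) = -1.940008
t=0.150000, y=-1.940008:
  k1 = f(0.150000, -1.940008) = -0.867129
  k2 = f(0.225000, -2.005043) = -1.060989
  y ← -1.940008 + 0.15·(-1.060989) = -2.099157
y(0.3) ≈ -2.0992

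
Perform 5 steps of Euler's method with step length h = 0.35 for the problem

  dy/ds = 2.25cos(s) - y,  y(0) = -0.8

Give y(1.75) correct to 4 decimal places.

0.8939

Euler: y_{n+1} = y_n + h·f(s_n, y_n).
s=0.000000, y=-0.800000: f=3.050000 → y ← -0.800000 + 0.35·3.050000 = 0.267500
s=0.350000, y=0.267500: f=1.846089 → y ← 0.267500 + 0.35·1.846089 = 0.913631
s=0.700000, y=0.913631: f=0.807264 → y ← 0.913631 + 0.35·0.807264 = 1.196173
s=1.050000, y=1.196173: f=-0.076639 → y ← 1.196173 + 0.35·(-0.076639) = 1.169350
s=1.400000, y=1.169350: f=-0.786924 → y ← 1.169350 + 0.35·(-0.786924) = 0.893927
y(1.75) ≈ 0.8939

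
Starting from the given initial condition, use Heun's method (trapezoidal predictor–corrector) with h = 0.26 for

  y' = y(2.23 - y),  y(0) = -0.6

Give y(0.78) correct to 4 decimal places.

-16.3453

Heun: k1 = f(t_n, y_n); k2 = f(t_n + h, y_n + h·k1); y_{n+1} = y_n + (h/2)·(k1 + k2).
t=0.000000, y=-0.600000:
  k1 = f(0.000000, -0.600000) = -1.698000
  k2 = f(0.260000, -1.041480) = -3.407181
  y ← -0.600000 + (0.26/2)·(-1.698000 + (-3.407181)) = -1.263674
t=0.260000, y=-1.263674:
  k1 = f(0.260000, -1.263674) = -4.414863
  k2 = f(0.520000, -2.411538) = -11.193244
  y ← -1.263674 + (0.26/2)·(-4.414863 + (-11.193244)) = -3.292727
t=0.520000, y=-3.292727:
  k1 = f(0.520000, -3.292727) = -18.184836
  k2 = f(0.780000, -8.020785) = -82.219339
  y ← -3.292727 + (0.26/2)·(-18.184836 + (-82.219339)) = -16.345270
y(0.78) ≈ -16.3453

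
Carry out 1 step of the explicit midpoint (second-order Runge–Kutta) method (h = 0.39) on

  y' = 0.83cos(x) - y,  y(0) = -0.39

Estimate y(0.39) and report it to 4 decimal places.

Midpoint: k1 = f(x_n, y_n); k2 = f(x_n + h/2, y_n + (h/2)·k1); y_{n+1} = y_n + h·k2.
x=0.000000, y=-0.390000:
  k1 = f(0.000000, -0.390000) = 1.220000
  k2 = f(0.195000, -0.152100) = 0.966370
  y ← -0.390000 + 0.39·0.966370 = -0.013116
y(0.39) ≈ -0.0131

-0.0131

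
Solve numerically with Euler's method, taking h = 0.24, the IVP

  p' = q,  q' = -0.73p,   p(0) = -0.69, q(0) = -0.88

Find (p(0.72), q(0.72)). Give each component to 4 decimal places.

-1.2277, -0.4114

Euler on (p,q): p_{n+1} = p_n + h·p', q_{n+1} = q_n + h·q'.
0.000000: (-0.690000, -0.880000); f=(-0.880000, 0.503700) → (-0.901200, -0.759112)
0.240000: (-0.901200, -0.759112); f=(-0.759112, 0.657876) → (-1.083387, -0.601222)
0.480000: (-1.083387, -0.601222); f=(-0.601222, 0.790872) → (-1.227680, -0.411412)
(p(0.72), q(0.72)) ≈ (-1.2277, -0.4114)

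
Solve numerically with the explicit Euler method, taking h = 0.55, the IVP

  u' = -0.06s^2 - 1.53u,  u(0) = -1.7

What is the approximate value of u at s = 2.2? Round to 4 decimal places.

-0.0975

Euler: u_{n+1} = u_n + h·f(s_n, u_n).
s=0.000000, u=-1.700000: f=2.601000 → u ← -1.700000 + 0.55·2.601000 = -0.269450
s=0.550000, u=-0.269450: f=0.394108 → u ← -0.269450 + 0.55·0.394108 = -0.052690
s=1.100000, u=-0.052690: f=0.008016 → u ← -0.052690 + 0.55·0.008016 = -0.048281
s=1.650000, u=-0.048281: f=-0.089479 → u ← -0.048281 + 0.55·(-0.089479) = -0.097495
u(2.2) ≈ -0.0975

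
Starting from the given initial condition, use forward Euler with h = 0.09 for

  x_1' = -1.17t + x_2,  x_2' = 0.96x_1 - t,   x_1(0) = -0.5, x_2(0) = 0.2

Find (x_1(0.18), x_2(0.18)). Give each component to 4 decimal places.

Euler on (x_1,x_2): x_1_{n+1} = x_1_n + h·x_1', x_2_{n+1} = x_2_n + h·x_2'.
0.000000: (-0.500000, 0.200000); f=(0.200000, -0.480000) → (-0.482000, 0.156800)
0.090000: (-0.482000, 0.156800); f=(0.051500, -0.552720) → (-0.477365, 0.107055)
(x_1(0.18), x_2(0.18)) ≈ (-0.4774, 0.1071)

-0.4774, 0.1071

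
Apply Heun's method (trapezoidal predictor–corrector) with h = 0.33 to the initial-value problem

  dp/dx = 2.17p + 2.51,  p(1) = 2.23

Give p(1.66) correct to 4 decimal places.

12.0201

Heun: k1 = f(x_n, p_n); k2 = f(x_n + h, p_n + h·k1); p_{n+1} = p_n + (h/2)·(k1 + k2).
x=1.000000, p=2.230000:
  k1 = f(1.000000, 2.230000) = 7.349100
  k2 = f(1.330000, 4.655203) = 12.611791
  p ← 2.230000 + (0.33/2)·(7.349100 + 12.611791) = 5.523547
x=1.330000, p=5.523547:
  k1 = f(1.330000, 5.523547) = 14.496097
  k2 = f(1.660000, 10.307259) = 24.876752
  p ← 5.523547 + (0.33/2)·(14.496097 + 24.876752) = 12.020067
p(1.66) ≈ 12.0201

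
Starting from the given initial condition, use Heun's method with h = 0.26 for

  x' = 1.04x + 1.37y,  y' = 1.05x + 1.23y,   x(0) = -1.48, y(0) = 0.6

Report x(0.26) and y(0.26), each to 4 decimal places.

-1.7295, 0.3285

Heun on (x,y): k1 = f(s_n, state_n); k2 = f(s_n + h, state_n + h·k1); state_{n+1} = state_n + (h/2)·(k1 + k2).
0.000000: (-1.480000, 0.600000)
  k1 = (-0.717200, -0.816000)
  predictor → (-1.666472, 0.387840)
  k2 = (-1.201790, -1.272752)
  → (-1.729469, 0.328462)
(x(0.26), y(0.26)) ≈ (-1.7295, 0.3285)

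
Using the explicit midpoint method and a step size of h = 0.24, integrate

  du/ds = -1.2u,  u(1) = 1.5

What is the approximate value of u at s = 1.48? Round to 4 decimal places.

0.8516

Midpoint: k1 = f(s_n, u_n); k2 = f(s_n + h/2, u_n + (h/2)·k1); u_{n+1} = u_n + h·k2.
s=1.000000, u=1.500000:
  k1 = f(1.000000, 1.500000) = -1.800000
  k2 = f(1.120000, 1.284000) = -1.540800
  u ← 1.500000 + 0.24·(-1.540800) = 1.130208
s=1.240000, u=1.130208:
  k1 = f(1.240000, 1.130208) = -1.356250
  k2 = f(1.360000, 0.967458) = -1.160950
  u ← 1.130208 + 0.24·(-1.160950) = 0.851580
u(1.48) ≈ 0.8516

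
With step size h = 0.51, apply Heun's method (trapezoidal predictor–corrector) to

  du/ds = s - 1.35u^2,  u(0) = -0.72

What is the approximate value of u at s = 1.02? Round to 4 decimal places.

-2.4203

Heun: k1 = f(s_n, u_n); k2 = f(s_n + h, u_n + h·k1); u_{n+1} = u_n + (h/2)·(k1 + k2).
s=0.000000, u=-0.720000:
  k1 = f(0.000000, -0.720000) = -0.699840
  k2 = f(0.510000, -1.076918) = -1.055667
  u ← -0.720000 + (0.51/2)·(-0.699840 + (-1.055667)) = -1.167654
s=0.510000, u=-1.167654:
  k1 = f(0.510000, -1.167654) = -1.330612
  k2 = f(1.020000, -1.846266) = -3.581745
  u ← -1.167654 + (0.51/2)·(-1.330612 + (-3.581745)) = -2.420305
u(1.02) ≈ -2.4203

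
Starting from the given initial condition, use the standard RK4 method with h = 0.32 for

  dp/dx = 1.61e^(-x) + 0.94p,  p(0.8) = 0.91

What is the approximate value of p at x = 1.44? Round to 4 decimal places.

2.1447

RK4: k1 = f(x_n, p_n); k2 = f(x_n + h/2, p_n + (h/2)·k1); k3 = f(x_n + h/2, p_n + (h/2)·k2); k4 = f(x_n + h, p_n + h·k3); p_{n+1} = p_n + (h/6)·(k1 + 2k2 + 2k3 + k4).
x=0.800000, p=0.910000:
  k1 = f(0.800000, 0.910000) = 1.578820
  k2 = f(0.960000, 1.162611) = 1.709312
  k3 = f(0.960000, 1.183490) = 1.728938
  k4 = f(1.120000, 1.463260) = 1.900775
  p ← 0.910000 + (0.32/6)·(k1 + 2k2 + 2k3 + k4) = 1.462325
x=1.120000, p=1.462325:
  k1 = f(1.120000, 1.462325) = 1.899896
  k2 = f(1.280000, 1.766308) = 2.107970
  k3 = f(1.280000, 1.799600) = 2.139264
  k4 = f(1.440000, 2.146890) = 2.399530
  p ← 1.462325 + (0.32/6)·(k1 + 2k2 + 2k3 + k4) = 2.144666
p(1.44) ≈ 2.1447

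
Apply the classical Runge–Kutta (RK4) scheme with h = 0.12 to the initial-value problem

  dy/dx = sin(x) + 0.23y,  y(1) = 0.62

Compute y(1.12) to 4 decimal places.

0.7434

RK4: k1 = f(x_n, y_n); k2 = f(x_n + h/2, y_n + (h/2)·k1); k3 = f(x_n + h/2, y_n + (h/2)·k2); k4 = f(x_n + h, y_n + h·k3); y_{n+1} = y_n + (h/6)·(k1 + 2k2 + 2k3 + k4).
x=1.000000, y=0.620000:
  k1 = f(1.000000, 0.620000) = 0.984071
  k2 = f(1.060000, 0.679044) = 1.028536
  k3 = f(1.060000, 0.681712) = 1.029149
  k4 = f(1.120000, 0.743498) = 1.071105
  y ← 0.620000 + (0.12/6)·(k1 + 2k2 + 2k3 + k4) = 0.743411
y(1.12) ≈ 0.7434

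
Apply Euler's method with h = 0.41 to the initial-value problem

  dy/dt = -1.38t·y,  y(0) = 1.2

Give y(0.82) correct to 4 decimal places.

0.9216

Euler: y_{n+1} = y_n + h·f(t_n, y_n).
t=0.000000, y=1.200000: f=0.000000 → y ← 1.200000 + 0.41·0.000000 = 1.200000
t=0.410000, y=1.200000: f=-0.678960 → y ← 1.200000 + 0.41·(-0.678960) = 0.921626
y(0.82) ≈ 0.9216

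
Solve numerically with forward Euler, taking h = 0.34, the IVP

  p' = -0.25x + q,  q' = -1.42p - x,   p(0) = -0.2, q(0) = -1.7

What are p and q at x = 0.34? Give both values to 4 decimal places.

Euler on (p,q): p_{n+1} = p_n + h·p', q_{n+1} = q_n + h·q'.
0.000000: (-0.200000, -1.700000); f=(-1.700000, 0.284000) → (-0.778000, -1.603440)
(p(0.34), q(0.34)) ≈ (-0.7780, -1.6034)

-0.7780, -1.6034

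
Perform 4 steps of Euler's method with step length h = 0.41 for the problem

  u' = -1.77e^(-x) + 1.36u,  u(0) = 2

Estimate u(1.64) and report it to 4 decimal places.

Euler: u_{n+1} = u_n + h·f(x_n, u_n).
x=0.000000, u=2.000000: f=0.950000 → u ← 2.000000 + 0.41·0.950000 = 2.389500
x=0.410000, u=2.389500: f=2.075059 → u ← 2.389500 + 0.41·2.075059 = 3.240274
x=0.820000, u=3.240274: f=3.627209 → u ← 3.240274 + 0.41·3.627209 = 4.727430
x=1.230000, u=4.727430: f=5.911947 → u ← 4.727430 + 0.41·5.911947 = 7.151328
u(1.64) ≈ 7.1513

7.1513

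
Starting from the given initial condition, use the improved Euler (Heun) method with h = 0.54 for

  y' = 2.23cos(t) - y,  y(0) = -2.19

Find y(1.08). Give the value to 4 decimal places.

Heun: k1 = f(t_n, y_n); k2 = f(t_n + h, y_n + h·k1); y_{n+1} = y_n + (h/2)·(k1 + k2).
t=0.000000, y=-2.190000:
  k1 = f(0.000000, -2.190000) = 4.420000
  k2 = f(0.540000, 0.196800) = 1.715890
  y ← -2.190000 + (0.54/2)·(4.420000 + 1.715890) = -0.533310
t=0.540000, y=-0.533310:
  k1 = f(0.540000, -0.533310) = 2.446000
  k2 = f(1.080000, 0.787530) = 0.263532
  y ← -0.533310 + (0.54/2)·(2.446000 + 0.263532) = 0.198264
y(1.08) ≈ 0.1983

0.1983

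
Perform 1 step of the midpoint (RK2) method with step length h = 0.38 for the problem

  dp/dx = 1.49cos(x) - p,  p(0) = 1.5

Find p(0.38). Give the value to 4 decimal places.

Midpoint: k1 = f(x_n, p_n); k2 = f(x_n + h/2, p_n + (h/2)·k1); p_{n+1} = p_n + h·k2.
x=0.000000, p=1.500000:
  k1 = f(0.000000, 1.500000) = -0.010000
  k2 = f(0.190000, 1.498100) = -0.034914
  p ← 1.500000 + 0.38·(-0.034914) = 1.486733
p(0.38) ≈ 1.4867

1.4867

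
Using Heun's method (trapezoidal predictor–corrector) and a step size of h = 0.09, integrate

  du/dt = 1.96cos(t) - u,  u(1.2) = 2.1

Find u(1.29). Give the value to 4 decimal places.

1.9730

Heun: k1 = f(t_n, u_n); k2 = f(t_n + h, u_n + h·k1); u_{n+1} = u_n + (h/2)·(k1 + k2).
t=1.200000, u=2.100000:
  k1 = f(1.200000, 2.100000) = -1.389779
  k2 = f(1.290000, 1.974920) = -1.431763
  u ← 2.100000 + (0.09/2)·(-1.389779 + (-1.431763)) = 1.973031
u(1.29) ≈ 1.9730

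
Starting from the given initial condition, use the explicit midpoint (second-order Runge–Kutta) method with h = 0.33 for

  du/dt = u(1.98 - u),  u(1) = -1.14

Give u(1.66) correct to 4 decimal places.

-19.3327

Midpoint: k1 = f(t_n, u_n); k2 = f(t_n + h/2, u_n + (h/2)·k1); u_{n+1} = u_n + h·k2.
t=1.000000, u=-1.140000:
  k1 = f(1.000000, -1.140000) = -3.556800
  k2 = f(1.165000, -1.726872) = -6.401293
  u ← -1.140000 + 0.33·(-6.401293) = -3.252427
t=1.330000, u=-3.252427:
  k1 = f(1.330000, -3.252427) = -17.018086
  k2 = f(1.495000, -6.060411) = -48.728195
  u ← -3.252427 + 0.33·(-48.728195) = -19.332731
u(1.66) ≈ -19.3327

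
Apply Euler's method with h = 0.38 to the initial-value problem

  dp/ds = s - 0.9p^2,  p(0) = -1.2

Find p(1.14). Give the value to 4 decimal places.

-4.4241

Euler: p_{n+1} = p_n + h·f(s_n, p_n).
s=0.000000, p=-1.200000: f=-1.296000 → p ← -1.200000 + 0.38·(-1.296000) = -1.692480
s=0.380000, p=-1.692480: f=-2.198040 → p ← -1.692480 + 0.38·(-2.198040) = -2.527735
s=0.760000, p=-2.527735: f=-4.990500 → p ← -2.527735 + 0.38·(-4.990500) = -4.424125
p(1.14) ≈ -4.4241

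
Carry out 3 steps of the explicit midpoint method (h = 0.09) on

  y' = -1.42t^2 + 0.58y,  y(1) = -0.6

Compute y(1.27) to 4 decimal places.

Midpoint: k1 = f(t_n, y_n); k2 = f(t_n + h/2, y_n + (h/2)·k1); y_{n+1} = y_n + h·k2.
t=1.000000, y=-0.600000:
  k1 = f(1.000000, -0.600000) = -1.768000
  k2 = f(1.045000, -0.679560) = -1.944820
  y ← -0.600000 + 0.09·(-1.944820) = -0.775034
t=1.090000, y=-0.775034:
  k1 = f(1.090000, -0.775034) = -2.136622
  k2 = f(1.135000, -0.871182) = -2.334565
  y ← -0.775034 + 0.09·(-2.334565) = -0.985145
t=1.180000, y=-0.985145:
  k1 = f(1.180000, -0.985145) = -2.548592
  k2 = f(1.225000, -1.099831) = -2.768790
  y ← -0.985145 + 0.09·(-2.768790) = -1.234336
y(1.27) ≈ -1.2343

-1.2343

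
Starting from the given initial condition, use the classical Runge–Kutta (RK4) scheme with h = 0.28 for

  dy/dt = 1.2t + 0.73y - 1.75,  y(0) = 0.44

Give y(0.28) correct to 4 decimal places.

0.0465

RK4: k1 = f(t_n, y_n); k2 = f(t_n + h/2, y_n + (h/2)·k1); k3 = f(t_n + h/2, y_n + (h/2)·k2); k4 = f(t_n + h, y_n + h·k3); y_{n+1} = y_n + (h/6)·(k1 + 2k2 + 2k3 + k4).
t=0.000000, y=0.440000:
  k1 = f(0.000000, 0.440000) = -1.428800
  k2 = f(0.140000, 0.239968) = -1.406823
  k3 = f(0.140000, 0.243045) = -1.404577
  k4 = f(0.280000, 0.046718) = -1.379896
  y ← 0.440000 + (0.28/6)·(k1 + 2k2 + 2k3 + k4) = 0.046530
y(0.28) ≈ 0.0465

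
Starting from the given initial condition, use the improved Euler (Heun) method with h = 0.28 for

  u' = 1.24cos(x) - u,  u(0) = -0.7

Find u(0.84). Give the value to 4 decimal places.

0.2865

Heun: k1 = f(x_n, u_n); k2 = f(x_n + h, u_n + h·k1); u_{n+1} = u_n + (h/2)·(k1 + k2).
x=0.000000, u=-0.700000:
  k1 = f(0.000000, -0.700000) = 1.940000
  k2 = f(0.280000, -0.156800) = 1.348509
  u ← -0.700000 + (0.28/2)·(1.940000 + 1.348509) = -0.239609
x=0.280000, u=-0.239609:
  k1 = f(0.280000, -0.239609) = 1.431318
  k2 = f(0.560000, 0.161160) = 0.889436
  u ← -0.239609 + (0.28/2)·(1.431318 + 0.889436) = 0.085297
x=0.560000, u=0.085297:
  k1 = f(0.560000, 0.085297) = 0.965300
  k2 = f(0.840000, 0.355581) = 0.472073
  u ← 0.085297 + (0.28/2)·(0.965300 + 0.472073) = 0.286529
u(0.84) ≈ 0.2865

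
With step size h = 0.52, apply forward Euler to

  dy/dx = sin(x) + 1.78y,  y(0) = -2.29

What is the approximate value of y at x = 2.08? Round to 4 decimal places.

-29.1432

Euler: y_{n+1} = y_n + h·f(x_n, y_n).
x=0.000000, y=-2.290000: f=-4.076200 → y ← -2.290000 + 0.52·(-4.076200) = -4.409624
x=0.520000, y=-4.409624: f=-7.352251 → y ← -4.409624 + 0.52·(-7.352251) = -8.232794
x=1.040000, y=-8.232794: f=-13.791970 → y ← -8.232794 + 0.52·(-13.791970) = -15.404619
x=1.560000, y=-15.404619: f=-26.420279 → y ← -15.404619 + 0.52·(-26.420279) = -29.143164
y(2.08) ≈ -29.1432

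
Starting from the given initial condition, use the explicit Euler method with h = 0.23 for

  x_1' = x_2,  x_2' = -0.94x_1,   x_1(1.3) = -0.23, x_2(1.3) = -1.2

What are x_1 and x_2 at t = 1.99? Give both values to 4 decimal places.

-1.0100, -0.8743

Euler on (x_1,x_2): x_1_{n+1} = x_1_n + h·x_1', x_2_{n+1} = x_2_n + h·x_2'.
1.300000: (-0.230000, -1.200000); f=(-1.200000, 0.216200) → (-0.506000, -1.150274)
1.530000: (-0.506000, -1.150274); f=(-1.150274, 0.475640) → (-0.770563, -1.040877)
1.760000: (-0.770563, -1.040877); f=(-1.040877, 0.724329) → (-1.009965, -0.874281)
(x_1(1.99), x_2(1.99)) ≈ (-1.0100, -0.8743)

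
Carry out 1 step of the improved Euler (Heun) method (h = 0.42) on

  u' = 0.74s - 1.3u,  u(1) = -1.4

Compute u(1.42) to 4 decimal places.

-0.5531

Heun: k1 = f(s_n, u_n); k2 = f(s_n + h, u_n + h·k1); u_{n+1} = u_n + (h/2)·(k1 + k2).
s=1.000000, u=-1.400000:
  k1 = f(1.000000, -1.400000) = 2.560000
  k2 = f(1.420000, -0.324800) = 1.473040
  u ← -1.400000 + (0.42/2)·(2.560000 + 1.473040) = -0.553062
u(1.42) ≈ -0.5531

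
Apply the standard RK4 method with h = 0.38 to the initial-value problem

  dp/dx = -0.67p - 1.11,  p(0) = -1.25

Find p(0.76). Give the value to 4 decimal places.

RK4: k1 = f(x_n, p_n); k2 = f(x_n + h/2, p_n + (h/2)·k1); k3 = f(x_n + h/2, p_n + (h/2)·k2); k4 = f(x_n + h, p_n + h·k3); p_{n+1} = p_n + (h/6)·(k1 + 2k2 + 2k3 + k4).
x=0.000000, p=-1.250000:
  k1 = f(0.000000, -1.250000) = -0.272500
  k2 = f(0.190000, -1.301775) = -0.237811
  k3 = f(0.190000, -1.295184) = -0.242227
  k4 = f(0.380000, -1.342046) = -0.210829
  p ← -1.250000 + (0.38/6)·(k1 + 2k2 + 2k3 + k4) = -1.341416
x=0.380000, p=-1.341416:
  k1 = f(0.380000, -1.341416) = -0.211252
  k2 = f(0.570000, -1.381553) = -0.184359
  k3 = f(0.570000, -1.376444) = -0.187783
  k4 = f(0.760000, -1.412773) = -0.163442
  p ← -1.341416 + (0.38/6)·(k1 + 2k2 + 2k3 + k4) = -1.412284
p(0.76) ≈ -1.4123

-1.4123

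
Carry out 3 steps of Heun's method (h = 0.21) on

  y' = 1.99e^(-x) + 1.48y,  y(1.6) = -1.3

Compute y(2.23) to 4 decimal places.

Heun: k1 = f(x_n, y_n); k2 = f(x_n + h, y_n + h·k1); y_{n+1} = y_n + (h/2)·(k1 + k2).
x=1.600000, y=-1.300000:
  k1 = f(1.600000, -1.300000) = -1.522226
  k2 = f(1.810000, -1.619667) = -2.071436
  y ← -1.300000 + (0.21/2)·(-1.522226 + (-2.071436)) = -1.677335
x=1.810000, y=-1.677335:
  k1 = f(1.810000, -1.677335) = -2.156783
  k2 = f(2.020000, -2.130259) = -2.888799
  y ← -1.677335 + (0.21/2)·(-2.156783 + (-2.888799)) = -2.207121
x=2.020000, y=-2.207121:
  k1 = f(2.020000, -2.207121) = -3.002554
  k2 = f(2.230000, -2.837657) = -3.985751
  y ← -2.207121 + (0.21/2)·(-3.002554 + (-3.985751)) = -2.940893
y(2.23) ≈ -2.9409

-2.9409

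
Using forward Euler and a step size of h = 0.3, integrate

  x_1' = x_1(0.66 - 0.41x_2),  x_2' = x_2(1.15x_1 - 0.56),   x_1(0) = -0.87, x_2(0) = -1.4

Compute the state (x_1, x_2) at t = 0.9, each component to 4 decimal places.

Euler on (x_1,x_2): x_1_{n+1} = x_1_n + h·x_1', x_2_{n+1} = x_2_n + h·x_2'.
0.000000: (-0.870000, -1.400000); f=(-1.073580, 2.184700) → (-1.192074, -0.744590)
0.300000: (-1.192074, -0.744590); f=(-1.150687, 1.437718) → (-1.537280, -0.313275)
0.600000: (-1.537280, -0.313275); f=(-1.212057, 0.729263) → (-1.900897, -0.094496)
(x_1(0.9), x_2(0.9)) ≈ (-1.9009, -0.0945)

-1.9009, -0.0945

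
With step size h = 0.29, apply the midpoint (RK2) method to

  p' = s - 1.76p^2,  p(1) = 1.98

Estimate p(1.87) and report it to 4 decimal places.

Midpoint: k1 = f(s_n, p_n); k2 = f(s_n + h/2, p_n + (h/2)·k1); p_{n+1} = p_n + h·k2.
s=1.000000, p=1.980000:
  k1 = f(1.000000, 1.980000) = -5.899904
  k2 = f(1.145000, 1.124514) = -1.080576
  p ← 1.980000 + 0.29·(-1.080576) = 1.666633
s=1.290000, p=1.666633:
  k1 = f(1.290000, 1.666633) = -3.598692
  k2 = f(1.435000, 1.144823) = -0.871690
  p ← 1.666633 + 0.29·(-0.871690) = 1.413843
s=1.580000, p=1.413843:
  k1 = f(1.580000, 1.413843) = -1.938156
  k2 = f(1.725000, 1.132810) = -0.533537
  p ← 1.413843 + 0.29·(-0.533537) = 1.259117
p(1.87) ≈ 1.2591

1.2591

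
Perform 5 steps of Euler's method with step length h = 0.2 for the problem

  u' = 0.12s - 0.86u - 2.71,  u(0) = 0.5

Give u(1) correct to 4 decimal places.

Euler: u_{n+1} = u_n + h·f(s_n, u_n).
s=0.000000, u=0.500000: f=-3.140000 → u ← 0.500000 + 0.2·(-3.140000) = -0.128000
s=0.200000, u=-0.128000: f=-2.575920 → u ← -0.128000 + 0.2·(-2.575920) = -0.643184
s=0.400000, u=-0.643184: f=-2.108862 → u ← -0.643184 + 0.2·(-2.108862) = -1.064956
s=0.600000, u=-1.064956: f=-1.722138 → u ← -1.064956 + 0.2·(-1.722138) = -1.409384
s=0.800000, u=-1.409384: f=-1.401930 → u ← -1.409384 + 0.2·(-1.401930) = -1.689770
u(1) ≈ -1.6898

-1.6898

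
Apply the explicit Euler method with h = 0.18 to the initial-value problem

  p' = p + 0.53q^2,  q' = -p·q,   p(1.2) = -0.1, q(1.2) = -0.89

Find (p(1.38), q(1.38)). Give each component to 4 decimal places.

-0.0424, -0.9060

Euler on (p,q): p_{n+1} = p_n + h·p', q_{n+1} = q_n + h·q'.
1.200000: (-0.100000, -0.890000); f=(0.319813, -0.089000) → (-0.042434, -0.906020)
(p(1.38), q(1.38)) ≈ (-0.0424, -0.9060)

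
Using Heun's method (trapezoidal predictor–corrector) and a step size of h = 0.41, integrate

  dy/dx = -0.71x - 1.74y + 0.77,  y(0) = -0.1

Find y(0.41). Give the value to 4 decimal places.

Heun: k1 = f(x_n, y_n); k2 = f(x_n + h, y_n + h·k1); y_{n+1} = y_n + (h/2)·(k1 + k2).
x=0.000000, y=-0.100000:
  k1 = f(0.000000, -0.100000) = 0.944000
  k2 = f(0.410000, 0.287040) = -0.020550
  y ← -0.100000 + (0.41/2)·(0.944000 + (-0.020550)) = 0.089307
y(0.41) ≈ 0.0893

0.0893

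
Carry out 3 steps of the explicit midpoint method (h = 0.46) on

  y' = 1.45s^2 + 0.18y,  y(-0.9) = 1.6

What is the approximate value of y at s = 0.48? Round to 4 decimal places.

2.5097

Midpoint: k1 = f(s_n, y_n); k2 = f(s_n + h/2, y_n + (h/2)·k1); y_{n+1} = y_n + h·k2.
s=-0.900000, y=1.600000:
  k1 = f(-0.900000, 1.600000) = 1.462500
  k2 = f(-0.670000, 1.936375) = 0.999453
  y ← 1.600000 + 0.46·0.999453 = 2.059748
s=-0.440000, y=2.059748:
  k1 = f(-0.440000, 2.059748) = 0.651475
  k2 = f(-0.210000, 2.209587) = 0.461671
  y ← 2.059748 + 0.46·0.461671 = 2.272117
s=0.020000, y=2.272117:
  k1 = f(0.020000, 2.272117) = 0.409561
  k2 = f(0.250000, 2.366316) = 0.516562
  y ← 2.272117 + 0.46·0.516562 = 2.509735
y(0.48) ≈ 2.5097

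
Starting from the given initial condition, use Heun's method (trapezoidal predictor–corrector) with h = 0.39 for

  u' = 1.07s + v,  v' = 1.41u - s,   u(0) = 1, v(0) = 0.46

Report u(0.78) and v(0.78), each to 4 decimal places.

2.1126, 1.6575

Heun on (u,v): k1 = f(s_n, state_n); k2 = f(s_n + h, state_n + h·k1); state_{n+1} = state_n + (h/2)·(k1 + k2).
0.000000: (1.000000, 0.460000)
  k1 = (0.460000, 1.410000)
  predictor → (1.179400, 1.009900)
  k2 = (1.427200, 1.272954)
  → (1.368004, 0.983176)
0.390000: (1.368004, 0.983176)
  k1 = (1.400476, 1.538886)
  predictor → (1.914190, 1.583341)
  k2 = (2.417941, 1.919007)
  → (2.112595, 1.657465)
(u(0.78), v(0.78)) ≈ (2.1126, 1.6575)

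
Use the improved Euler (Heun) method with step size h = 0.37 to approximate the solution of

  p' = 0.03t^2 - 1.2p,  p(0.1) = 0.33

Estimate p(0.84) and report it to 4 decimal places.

0.1468

Heun: k1 = f(t_n, p_n); k2 = f(t_n + h, p_n + h·k1); p_{n+1} = p_n + (h/2)·(k1 + k2).
t=0.100000, p=0.330000:
  k1 = f(0.100000, 0.330000) = -0.395700
  k2 = f(0.470000, 0.183591) = -0.213682
  p ← 0.330000 + (0.37/2)·(-0.395700 + (-0.213682)) = 0.217264
t=0.470000, p=0.217264:
  k1 = f(0.470000, 0.217264) = -0.254090
  k2 = f(0.840000, 0.123251) = -0.126733
  p ← 0.217264 + (0.37/2)·(-0.254090 + (-0.126733)) = 0.146812
p(0.84) ≈ 0.1468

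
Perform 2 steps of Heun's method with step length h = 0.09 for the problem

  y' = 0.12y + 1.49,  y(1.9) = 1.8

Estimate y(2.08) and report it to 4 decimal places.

2.1104

Heun: k1 = f(s_n, y_n); k2 = f(s_n + h, y_n + h·k1); y_{n+1} = y_n + (h/2)·(k1 + k2).
s=1.900000, y=1.800000:
  k1 = f(1.900000, 1.800000) = 1.706000
  k2 = f(1.990000, 1.953540) = 1.724425
  y ← 1.800000 + (0.09/2)·(1.706000 + 1.724425) = 1.954369
s=1.990000, y=1.954369:
  k1 = f(1.990000, 1.954369) = 1.724524
  k2 = f(2.080000, 2.109576) = 1.743149
  y ← 1.954369 + (0.09/2)·(1.724524 + 1.743149) = 2.110414
y(2.08) ≈ 2.1104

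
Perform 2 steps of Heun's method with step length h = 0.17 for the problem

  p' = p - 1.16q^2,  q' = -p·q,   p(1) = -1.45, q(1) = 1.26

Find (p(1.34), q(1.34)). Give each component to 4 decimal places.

-3.3865, 2.5893

Heun on (p,q): k1 = f(x_n, state_n); k2 = f(x_n + h, state_n + h·k1); state_{n+1} = state_n + (h/2)·(k1 + k2).
1.000000: (-1.450000, 1.260000)
  k1 = (-3.291616, 1.827000)
  predictor → (-2.009575, 1.570590)
  k2 = (-4.871008, 3.156218)
  → (-2.143823, 1.683574)
1.170000: (-2.143823, 1.683574)
  k1 = (-5.431750, 3.609284)
  predictor → (-3.067221, 2.297152)
  k2 = (-9.188432, 7.045871)
  → (-3.386539, 2.589262)
(p(1.34), q(1.34)) ≈ (-3.3865, 2.5893)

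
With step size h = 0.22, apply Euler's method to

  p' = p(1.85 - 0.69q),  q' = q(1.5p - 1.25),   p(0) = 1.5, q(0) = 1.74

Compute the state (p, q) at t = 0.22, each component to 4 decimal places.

Euler on (p,q): p_{n+1} = p_n + h·p', q_{n+1} = q_n + h·q'.
0.000000: (1.500000, 1.740000); f=(0.974100, 1.740000) → (1.714302, 2.122800)
(p(0.22), q(0.22)) ≈ (1.7143, 2.1228)

1.7143, 2.1228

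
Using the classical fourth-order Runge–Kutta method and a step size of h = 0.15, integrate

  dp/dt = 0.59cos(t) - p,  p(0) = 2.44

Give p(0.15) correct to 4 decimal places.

2.1820

RK4: k1 = f(t_n, p_n); k2 = f(t_n + h/2, p_n + (h/2)·k1); k3 = f(t_n + h/2, p_n + (h/2)·k2); k4 = f(t_n + h, p_n + h·k3); p_{n+1} = p_n + (h/6)·(k1 + 2k2 + 2k3 + k4).
t=0.000000, p=2.440000:
  k1 = f(0.000000, 2.440000) = -1.850000
  k2 = f(0.075000, 2.301250) = -1.712909
  k3 = f(0.075000, 2.311532) = -1.723190
  k4 = f(0.150000, 2.181521) = -1.598146
  p ← 2.440000 + (0.15/6)·(k1 + 2k2 + 2k3 + k4) = 2.181991
p(0.15) ≈ 2.1820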